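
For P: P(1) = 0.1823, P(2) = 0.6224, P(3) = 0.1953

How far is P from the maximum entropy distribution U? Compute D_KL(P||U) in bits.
0.2514 bits

U(i) = 1/3 for all i

D_KL(P||U) = Σ P(x) log₂(P(x) / (1/3))
           = Σ P(x) log₂(P(x)) + log₂(3)
           = log₂(3) - H(P)

H(P) = -Σ P(x) log₂(P(x)):
  -P(1)·log₂(P(1)) = -(0.1823)·log₂(0.1823) = 0.44766
  -P(2)·log₂(P(2)) = -(0.6224)·log₂(0.6224) = 0.42578
  -P(3)·log₂(P(3)) = -(0.1953)·log₂(0.1953) = 0.46017
H(P) = 0.44766 + 0.42578 + 0.46017 = 1.33361 bits

log₂(3) = 1.58496 bits

D_KL(P||U) = 1.58496 - 1.33361 = 0.25135 ≈ 0.2514 bits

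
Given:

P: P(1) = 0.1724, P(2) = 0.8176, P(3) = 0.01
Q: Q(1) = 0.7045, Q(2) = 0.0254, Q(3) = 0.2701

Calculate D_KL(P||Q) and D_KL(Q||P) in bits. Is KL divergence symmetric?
D_KL(P||Q) = 3.6973 bits, D_KL(Q||P) = 2.5880 bits. No, KL divergence is not symmetric.

D_KL(P||Q) = Σ P(x) log₂(P(x)/Q(x))

Computing term by term:
  P(1)·log₂(P(1)/Q(1)) = 0.1724·log₂(0.1724/0.7045) = -0.35012
  P(2)·log₂(P(2)/Q(2)) = 0.8176·log₂(0.8176/0.0254) = 4.09495
  P(3)·log₂(P(3)/Q(3)) = 0.01·log₂(0.01/0.2701) = -0.04755

D_KL(P||Q) = -0.35012 + 4.09495 - 0.04755 = 3.69728 ≈ 3.6973 bits

D_KL(Q||P) = Σ Q(x) log₂(Q(x)/P(x))

Computing term by term:
  Q(1)·log₂(Q(1)/P(1)) = 0.7045·log₂(0.7045/0.1724) = 1.43073
  Q(2)·log₂(Q(2)/P(2)) = 0.0254·log₂(0.0254/0.8176) = -0.12722
  Q(3)·log₂(Q(3)/P(3)) = 0.2701·log₂(0.2701/0.01) = 1.28444

D_KL(Q||P) = 1.43073 - 0.12722 + 1.28444 = 2.58795 ≈ 2.5880 bits

These are NOT equal (difference: 1.1093 bits). KL divergence is asymmetric: D_KL(P||Q) ≠ D_KL(Q||P) in general.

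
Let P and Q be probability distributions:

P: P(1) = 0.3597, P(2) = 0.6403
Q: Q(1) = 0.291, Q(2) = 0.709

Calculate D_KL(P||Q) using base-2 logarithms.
0.0158 bits

D_KL(P||Q) = Σ P(x) log₂(P(x)/Q(x))

Computing term by term:
  P(1)·log₂(P(1)/Q(1)) = 0.3597·log₂(0.3597/0.291) = 0.10999
  P(2)·log₂(P(2)/Q(2)) = 0.6403·log₂(0.6403/0.709) = -0.09415

D_KL(P||Q) = 0.10999 - 0.09415 = 0.01584 ≈ 0.0158 bits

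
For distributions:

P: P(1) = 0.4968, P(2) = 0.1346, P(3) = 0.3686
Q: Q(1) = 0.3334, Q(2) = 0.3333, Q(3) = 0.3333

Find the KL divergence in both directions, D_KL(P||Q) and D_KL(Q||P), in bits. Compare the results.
D_KL(P||Q) = 0.1633 bits, D_KL(Q||P) = 0.1958 bits. D_KL(Q||P) is larger than D_KL(P||Q) by 0.0325 bits; the two directions differ.

D_KL(P||Q) = Σ P(x) log₂(P(x)/Q(x))

Computing term by term:
  P(1)·log₂(P(1)/Q(1)) = 0.4968·log₂(0.4968/0.3334) = 0.28586
  P(2)·log₂(P(2)/Q(2)) = 0.1346·log₂(0.1346/0.3333) = -0.17608
  P(3)·log₂(P(3)/Q(3)) = 0.3686·log₂(0.3686/0.3333) = 0.05353

D_KL(P||Q) = 0.28586 - 0.17608 + 0.05353 = 0.16331 ≈ 0.1633 bits

D_KL(Q||P) = Σ Q(x) log₂(Q(x)/P(x))

Computing term by term:
  Q(1)·log₂(Q(1)/P(1)) = 0.3334·log₂(0.3334/0.4968) = -0.19184
  Q(2)·log₂(Q(2)/P(2)) = 0.3333·log₂(0.3333/0.1346) = 0.43600
  Q(3)·log₂(Q(3)/P(3)) = 0.3333·log₂(0.3333/0.3686) = -0.04841

D_KL(Q||P) = -0.19184 + 0.43600 - 0.04841 = 0.19575 ≈ 0.1958 bits

These are NOT equal (difference: 0.0325 bits). KL divergence is asymmetric: D_KL(P||Q) ≠ D_KL(Q||P) in general.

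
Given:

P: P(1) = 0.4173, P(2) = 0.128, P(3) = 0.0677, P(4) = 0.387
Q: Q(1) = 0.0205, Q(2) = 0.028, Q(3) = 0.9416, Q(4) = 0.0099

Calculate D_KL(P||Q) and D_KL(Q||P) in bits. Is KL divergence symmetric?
D_KL(P||Q) = 3.8845 bits, D_KL(Q||P) = 3.3732 bits. No, KL divergence is not symmetric.

D_KL(P||Q) = Σ P(x) log₂(P(x)/Q(x))

Computing term by term:
  P(1)·log₂(P(1)/Q(1)) = 0.4173·log₂(0.4173/0.0205) = 1.81417
  P(2)·log₂(P(2)/Q(2)) = 0.128·log₂(0.128/0.028) = 0.28066
  P(3)·log₂(P(3)/Q(3)) = 0.0677·log₂(0.0677/0.9416) = -0.25712
  P(4)·log₂(P(4)/Q(4)) = 0.387·log₂(0.387/0.0099) = 2.04675

D_KL(P||Q) = 1.81417 + 0.28066 - 0.25712 + 2.04675 = 3.88446 ≈ 3.8845 bits

D_KL(Q||P) = Σ Q(x) log₂(Q(x)/P(x))

Computing term by term:
  Q(1)·log₂(Q(1)/P(1)) = 0.0205·log₂(0.0205/0.4173) = -0.08912
  Q(2)·log₂(Q(2)/P(2)) = 0.028·log₂(0.028/0.128) = -0.06139
  Q(3)·log₂(Q(3)/P(3)) = 0.9416·log₂(0.9416/0.0677) = 3.57609
  Q(4)·log₂(Q(4)/P(4)) = 0.0099·log₂(0.0099/0.387) = -0.05236

D_KL(Q||P) = -0.08912 - 0.06139 + 3.57609 - 0.05236 = 3.37322 ≈ 3.3732 bits

These are NOT equal (difference: 0.5113 bits). KL divergence is asymmetric: D_KL(P||Q) ≠ D_KL(Q||P) in general.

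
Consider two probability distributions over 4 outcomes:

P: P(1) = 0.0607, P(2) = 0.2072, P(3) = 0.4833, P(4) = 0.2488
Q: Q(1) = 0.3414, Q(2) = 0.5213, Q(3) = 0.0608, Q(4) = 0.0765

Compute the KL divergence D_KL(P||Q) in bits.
1.4417 bits

D_KL(P||Q) = Σ P(x) log₂(P(x)/Q(x))

Computing term by term:
  P(1)·log₂(P(1)/Q(1)) = 0.0607·log₂(0.0607/0.3414) = -0.15125
  P(2)·log₂(P(2)/Q(2)) = 0.2072·log₂(0.2072/0.5213) = -0.27580
  P(3)·log₂(P(3)/Q(3)) = 0.4833·log₂(0.4833/0.0608) = 1.44544
  P(4)·log₂(P(4)/Q(4)) = 0.2488·log₂(0.2488/0.0765) = 0.42332

D_KL(P||Q) = -0.15125 - 0.27580 + 1.44544 + 0.42332 = 1.44171 ≈ 1.4417 bits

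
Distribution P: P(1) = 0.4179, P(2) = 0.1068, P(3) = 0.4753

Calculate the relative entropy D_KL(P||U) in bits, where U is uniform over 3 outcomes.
0.2042 bits

U(i) = 1/3 for all i

D_KL(P||U) = Σ P(x) log₂(P(x) / (1/3))
           = Σ P(x) log₂(P(x)) + log₂(3)
           = log₂(3) - H(P)

H(P) = -Σ P(x) log₂(P(x)):
  -P(1)·log₂(P(1)) = -(0.4179)·log₂(0.4179) = 0.52604
  -P(2)·log₂(P(2)) = -(0.1068)·log₂(0.1068) = 0.34465
  -P(3)·log₂(P(3)) = -(0.4753)·log₂(0.4753) = 0.51004
H(P) = 0.52604 + 0.34465 + 0.51004 = 1.38073 bits

log₂(3) = 1.58496 bits

D_KL(P||U) = 1.58496 - 1.38073 = 0.20423 ≈ 0.2042 bits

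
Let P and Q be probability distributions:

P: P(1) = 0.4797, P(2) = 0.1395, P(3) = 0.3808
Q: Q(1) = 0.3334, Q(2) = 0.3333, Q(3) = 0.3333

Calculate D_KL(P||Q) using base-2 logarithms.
0.1497 bits

D_KL(P||Q) = Σ P(x) log₂(P(x)/Q(x))

Computing term by term:
  P(1)·log₂(P(1)/Q(1)) = 0.4797·log₂(0.4797/0.3334) = 0.25178
  P(2)·log₂(P(2)/Q(2)) = 0.1395·log₂(0.1395/0.3333) = -0.17529
  P(3)·log₂(P(3)/Q(3)) = 0.3808·log₂(0.3808/0.3333) = 0.07319

D_KL(P||Q) = 0.25178 - 0.17529 + 0.07319 = 0.14968 ≈ 0.1497 bits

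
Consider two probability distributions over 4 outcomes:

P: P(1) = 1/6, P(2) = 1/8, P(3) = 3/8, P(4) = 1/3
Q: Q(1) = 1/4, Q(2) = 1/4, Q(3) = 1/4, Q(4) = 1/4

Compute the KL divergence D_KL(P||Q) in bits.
0.1352 bits

D_KL(P||Q) = Σ P(x) log₂(P(x)/Q(x))

Computing term by term:
  P(1)·log₂(P(1)/Q(1)) = (1/6)·log₂((1/6)/(1/4)) = -0.09749
  P(2)·log₂(P(2)/Q(2)) = (1/8)·log₂((1/8)/(1/4)) = -0.12500
  P(3)·log₂(P(3)/Q(3)) = (3/8)·log₂((3/8)/(1/4)) = 0.21936
  P(4)·log₂(P(4)/Q(4)) = (1/3)·log₂((1/3)/(1/4)) = 0.13835

D_KL(P||Q) = -0.09749 - 0.12500 + 0.21936 + 0.13835 = 0.13522 ≈ 0.1352 bits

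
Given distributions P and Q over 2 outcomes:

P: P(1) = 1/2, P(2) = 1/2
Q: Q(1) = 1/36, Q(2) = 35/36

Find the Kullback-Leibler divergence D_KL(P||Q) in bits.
1.6053 bits

D_KL(P||Q) = Σ P(x) log₂(P(x)/Q(x))

Computing term by term:
  P(1)·log₂(P(1)/Q(1)) = (1/2)·log₂((1/2)/(1/36)) = 2.08496
  P(2)·log₂(P(2)/Q(2)) = (1/2)·log₂((1/2)/(35/36)) = -0.47968

D_KL(P||Q) = 2.08496 - 0.47968 = 1.60528 ≈ 1.6053 bits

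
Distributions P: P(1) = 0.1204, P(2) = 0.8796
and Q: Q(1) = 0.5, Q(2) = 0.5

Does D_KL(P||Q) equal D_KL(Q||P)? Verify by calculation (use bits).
D_KL(P||Q) = 0.4695 bits, D_KL(Q||P) = 0.6196 bits. No — D_KL(P||Q) ≠ D_KL(Q||P) for this pair.

D_KL(P||Q) = Σ P(x) log₂(P(x)/Q(x))

Computing term by term:
  P(1)·log₂(P(1)/Q(1)) = 0.1204·log₂(0.1204/0.5) = -0.24731
  P(2)·log₂(P(2)/Q(2)) = 0.8796·log₂(0.8796/0.5) = 0.71680

D_KL(P||Q) = -0.24731 + 0.71680 = 0.46949 ≈ 0.4695 bits

D_KL(Q||P) = Σ Q(x) log₂(Q(x)/P(x))

Computing term by term:
  Q(1)·log₂(Q(1)/P(1)) = 0.5·log₂(0.5/0.1204) = 1.02705
  Q(2)·log₂(Q(2)/P(2)) = 0.5·log₂(0.5/0.8796) = -0.40746

D_KL(Q||P) = 1.02705 - 0.40746 = 0.61959 ≈ 0.6196 bits

These are NOT equal (difference: 0.1501 bits). KL divergence is asymmetric: D_KL(P||Q) ≠ D_KL(Q||P) in general.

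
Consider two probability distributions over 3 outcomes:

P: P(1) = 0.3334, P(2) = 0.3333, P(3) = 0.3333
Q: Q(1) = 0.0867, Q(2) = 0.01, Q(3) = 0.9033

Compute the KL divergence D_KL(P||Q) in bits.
1.8545 bits

D_KL(P||Q) = Σ P(x) log₂(P(x)/Q(x))

Computing term by term:
  P(1)·log₂(P(1)/Q(1)) = 0.3334·log₂(0.3334/0.0867) = 0.64785
  P(2)·log₂(P(2)/Q(2)) = 0.3333·log₂(0.3333/0.01) = 1.68608
  P(3)·log₂(P(3)/Q(3)) = 0.3333·log₂(0.3333/0.9033) = -0.47941

D_KL(P||Q) = 0.64785 + 1.68608 - 0.47941 = 1.85452 ≈ 1.8545 bits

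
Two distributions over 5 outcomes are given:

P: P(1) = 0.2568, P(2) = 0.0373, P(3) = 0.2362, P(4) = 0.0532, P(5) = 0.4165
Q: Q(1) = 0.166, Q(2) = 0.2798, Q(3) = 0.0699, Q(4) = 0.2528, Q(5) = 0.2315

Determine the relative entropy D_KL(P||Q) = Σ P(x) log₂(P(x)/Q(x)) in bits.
0.7014 bits

D_KL(P||Q) = Σ P(x) log₂(P(x)/Q(x))

Computing term by term:
  P(1)·log₂(P(1)/Q(1)) = 0.2568·log₂(0.2568/0.166) = 0.16165
  P(2)·log₂(P(2)/Q(2)) = 0.0373·log₂(0.0373/0.2798) = -0.10844
  P(3)·log₂(P(3)/Q(3)) = 0.2362·log₂(0.2362/0.0699) = 0.41492
  P(4)·log₂(P(4)/Q(4)) = 0.0532·log₂(0.0532/0.2528) = -0.11962
  P(5)·log₂(P(5)/Q(5)) = 0.4165·log₂(0.4165/0.2315) = 0.35290

D_KL(P||Q) = 0.16165 - 0.10844 + 0.41492 - 0.11962 + 0.35290 = 0.70141 ≈ 0.7014 bits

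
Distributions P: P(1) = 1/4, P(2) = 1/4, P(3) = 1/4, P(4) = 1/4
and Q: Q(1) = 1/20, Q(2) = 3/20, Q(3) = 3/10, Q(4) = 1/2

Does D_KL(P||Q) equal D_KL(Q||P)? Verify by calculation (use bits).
D_KL(P||Q) = 0.4490 bits, D_KL(Q||P) = 0.3523 bits. No — D_KL(P||Q) ≠ D_KL(Q||P) for this pair.

D_KL(P||Q) = Σ P(x) log₂(P(x)/Q(x))

Computing term by term:
  P(1)·log₂(P(1)/Q(1)) = (1/4)·log₂((1/4)/(1/20)) = 0.58048
  P(2)·log₂(P(2)/Q(2)) = (1/4)·log₂((1/4)/(3/20)) = 0.18424
  P(3)·log₂(P(3)/Q(3)) = (1/4)·log₂((1/4)/(3/10)) = -0.06576
  P(4)·log₂(P(4)/Q(4)) = (1/4)·log₂((1/4)/(1/2)) = -0.25000

D_KL(P||Q) = 0.58048 + 0.18424 - 0.06576 - 0.25000 = 0.44896 ≈ 0.4490 bits

D_KL(Q||P) = Σ Q(x) log₂(Q(x)/P(x))

Computing term by term:
  Q(1)·log₂(Q(1)/P(1)) = (1/20)·log₂((1/20)/(1/4)) = -0.11610
  Q(2)·log₂(Q(2)/P(2)) = (3/20)·log₂((3/20)/(1/4)) = -0.11054
  Q(3)·log₂(Q(3)/P(3)) = (3/10)·log₂((3/10)/(1/4)) = 0.07891
  Q(4)·log₂(Q(4)/P(4)) = (1/2)·log₂((1/2)/(1/4)) = 0.50000

D_KL(Q||P) = -0.11610 - 0.11054 + 0.07891 + 0.50000 = 0.35227 ≈ 0.3523 bits

These are NOT equal (difference: 0.0967 bits). KL divergence is asymmetric: D_KL(P||Q) ≠ D_KL(Q||P) in general.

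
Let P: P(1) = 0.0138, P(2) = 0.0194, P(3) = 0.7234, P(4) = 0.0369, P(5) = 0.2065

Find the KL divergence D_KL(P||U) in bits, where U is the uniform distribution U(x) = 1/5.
1.1428 bits

U(i) = 1/5 for all i

D_KL(P||U) = Σ P(x) log₂(P(x) / (1/5))
           = Σ P(x) log₂(P(x)) + log₂(5)
           = log₂(5) - H(P)

H(P) = -Σ P(x) log₂(P(x)):
  -P(1)·log₂(P(1)) = -(0.0138)·log₂(0.0138) = 0.08527
  -P(2)·log₂(P(2)) = -(0.0194)·log₂(0.0194) = 0.11034
  -P(3)·log₂(P(3)) = -(0.7234)·log₂(0.7234) = 0.33793
  -P(4)·log₂(P(4)) = -(0.0369)·log₂(0.0369) = 0.17565
  -P(5)·log₂(P(5)) = -(0.2065)·log₂(0.2065) = 0.46995
H(P) = 0.08527 + 0.11034 + 0.33793 + 0.17565 + 0.46995 = 1.17914 bits

log₂(5) = 2.32193 bits

D_KL(P||U) = 2.32193 - 1.17914 = 1.14279 ≈ 1.1428 bits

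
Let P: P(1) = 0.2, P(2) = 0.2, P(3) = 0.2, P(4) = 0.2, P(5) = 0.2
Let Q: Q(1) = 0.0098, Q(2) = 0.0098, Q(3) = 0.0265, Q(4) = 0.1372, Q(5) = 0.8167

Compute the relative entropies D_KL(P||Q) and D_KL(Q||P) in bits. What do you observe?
D_KL(P||Q) = 2.0264 bits, D_KL(Q||P) = 1.4206 bits. The two directions give different values (D_KL(P||Q) exceeds D_KL(Q||P) by 0.6058 bits): KL divergence is asymmetric.

D_KL(P||Q) = Σ P(x) log₂(P(x)/Q(x))

Computing term by term:
  P(1)·log₂(P(1)/Q(1)) = 0.2·log₂(0.2/0.0098) = 0.87021
  P(2)·log₂(P(2)/Q(2)) = 0.2·log₂(0.2/0.0098) = 0.87021
  P(3)·log₂(P(3)/Q(3)) = 0.2·log₂(0.2/0.0265) = 0.58319
  P(4)·log₂(P(4)/Q(4)) = 0.2·log₂(0.2/0.1372) = 0.10874
  P(5)·log₂(P(5)/Q(5)) = 0.2·log₂(0.2/0.8167) = -0.40596

D_KL(P||Q) = 0.87021 + 0.87021 + 0.58319 + 0.10874 - 0.40596 = 2.02639 ≈ 2.0264 bits

D_KL(Q||P) = Σ Q(x) log₂(Q(x)/P(x))

Computing term by term:
  Q(1)·log₂(Q(1)/P(1)) = 0.0098·log₂(0.0098/0.2) = -0.04264
  Q(2)·log₂(Q(2)/P(2)) = 0.0098·log₂(0.0098/0.2) = -0.04264
  Q(3)·log₂(Q(3)/P(3)) = 0.0265·log₂(0.0265/0.2) = -0.07727
  Q(4)·log₂(Q(4)/P(4)) = 0.1372·log₂(0.1372/0.2) = -0.07460
  Q(5)·log₂(Q(5)/P(5)) = 0.8167·log₂(0.8167/0.2) = 1.65774

D_KL(Q||P) = -0.04264 - 0.04264 - 0.07727 - 0.07460 + 1.65774 = 1.42059 ≈ 1.4206 bits

These are NOT equal (difference: 0.6058 bits). KL divergence is asymmetric: D_KL(P||Q) ≠ D_KL(Q||P) in general.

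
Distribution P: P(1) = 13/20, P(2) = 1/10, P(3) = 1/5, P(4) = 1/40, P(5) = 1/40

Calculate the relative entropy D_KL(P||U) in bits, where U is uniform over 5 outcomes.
0.8553 bits

U(i) = 1/5 for all i

D_KL(P||U) = Σ P(x) log₂(P(x) / (1/5))
           = Σ P(x) log₂(P(x)) + log₂(5)
           = log₂(5) - H(P)

H(P) = -Σ P(x) log₂(P(x)):
  -P(1)·log₂(P(1)) = -(13/20)·log₂(13/20) = 0.40397
  -P(2)·log₂(P(2)) = -(1/10)·log₂(1/10) = 0.33219
  -P(3)·log₂(P(3)) = -(1/5)·log₂(1/5) = 0.46439
  -P(4)·log₂(P(4)) = -(1/40)·log₂(1/40) = 0.13305
  -P(5)·log₂(P(5)) = -(1/40)·log₂(1/40) = 0.13305
H(P) = 0.40397 + 0.33219 + 0.46439 + 0.13305 + 0.13305 = 1.46665 bits

log₂(5) = 2.32193 bits

D_KL(P||U) = 2.32193 - 1.46665 = 0.85528 ≈ 0.8553 bits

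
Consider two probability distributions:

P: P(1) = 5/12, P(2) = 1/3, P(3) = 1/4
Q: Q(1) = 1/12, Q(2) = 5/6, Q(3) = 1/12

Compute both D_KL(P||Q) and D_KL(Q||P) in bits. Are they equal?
D_KL(P||Q) = 0.9231 bits, D_KL(Q||P) = 0.7760 bits. No, they are not equal.

D_KL(P||Q) = Σ P(x) log₂(P(x)/Q(x))

Computing term by term:
  P(1)·log₂(P(1)/Q(1)) = (5/12)·log₂((5/12)/(1/12)) = 0.96747
  P(2)·log₂(P(2)/Q(2)) = (1/3)·log₂((1/3)/(5/6)) = -0.44064
  P(3)·log₂(P(3)/Q(3)) = (1/4)·log₂((1/4)/(1/12)) = 0.39624

D_KL(P||Q) = 0.96747 - 0.44064 + 0.39624 = 0.92307 ≈ 0.9231 bits

D_KL(Q||P) = Σ Q(x) log₂(Q(x)/P(x))

Computing term by term:
  Q(1)·log₂(Q(1)/P(1)) = (1/12)·log₂((1/12)/(5/12)) = -0.19349
  Q(2)·log₂(Q(2)/P(2)) = (5/6)·log₂((5/6)/(1/3)) = 1.10161
  Q(3)·log₂(Q(3)/P(3)) = (1/12)·log₂((1/12)/(1/4)) = -0.13208

D_KL(Q||P) = -0.19349 + 1.10161 - 0.13208 = 0.77604 ≈ 0.7760 bits

These are NOT equal (difference: 0.1471 bits). KL divergence is asymmetric: D_KL(P||Q) ≠ D_KL(Q||P) in general.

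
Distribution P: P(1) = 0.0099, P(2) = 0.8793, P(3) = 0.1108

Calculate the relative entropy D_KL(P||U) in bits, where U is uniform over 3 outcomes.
1.0042 bits

U(i) = 1/3 for all i

D_KL(P||U) = Σ P(x) log₂(P(x) / (1/3))
           = Σ P(x) log₂(P(x)) + log₂(3)
           = log₂(3) - H(P)

H(P) = -Σ P(x) log₂(P(x)):
  -P(1)·log₂(P(1)) = -(0.0099)·log₂(0.0099) = 0.06592
  -P(2)·log₂(P(2)) = -(0.8793)·log₂(0.8793) = 0.16317
  -P(3)·log₂(P(3)) = -(0.1108)·log₂(0.1108) = 0.35168
H(P) = 0.06592 + 0.16317 + 0.35168 = 0.58077 bits

log₂(3) = 1.58496 bits

D_KL(P||U) = 1.58496 - 0.58077 = 1.00419 ≈ 1.0042 bits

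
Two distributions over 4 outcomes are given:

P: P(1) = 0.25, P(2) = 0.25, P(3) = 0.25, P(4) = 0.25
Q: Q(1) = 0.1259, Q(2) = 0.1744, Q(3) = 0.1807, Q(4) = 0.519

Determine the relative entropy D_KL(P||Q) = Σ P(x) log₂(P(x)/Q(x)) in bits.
0.2309 bits

D_KL(P||Q) = Σ P(x) log₂(P(x)/Q(x))

Computing term by term:
  P(1)·log₂(P(1)/Q(1)) = 0.25·log₂(0.25/0.1259) = 0.24741
  P(2)·log₂(P(2)/Q(2)) = 0.25·log₂(0.25/0.1744) = 0.12988
  P(3)·log₂(P(3)/Q(3)) = 0.25·log₂(0.25/0.1807) = 0.11708
  P(4)·log₂(P(4)/Q(4)) = 0.25·log₂(0.25/0.519) = -0.26345

D_KL(P||Q) = 0.24741 + 0.12988 + 0.11708 - 0.26345 = 0.23092 ≈ 0.2309 bits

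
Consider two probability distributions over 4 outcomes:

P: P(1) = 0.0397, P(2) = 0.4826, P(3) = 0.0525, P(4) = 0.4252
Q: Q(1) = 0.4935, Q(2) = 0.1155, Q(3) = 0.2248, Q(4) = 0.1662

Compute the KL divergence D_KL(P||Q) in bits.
1.3173 bits

D_KL(P||Q) = Σ P(x) log₂(P(x)/Q(x))

Computing term by term:
  P(1)·log₂(P(1)/Q(1)) = 0.0397·log₂(0.0397/0.4935) = -0.14434
  P(2)·log₂(P(2)/Q(2)) = 0.4826·log₂(0.4826/0.1155) = 0.99557
  P(3)·log₂(P(3)/Q(3)) = 0.0525·log₂(0.0525/0.2248) = -0.11016
  P(4)·log₂(P(4)/Q(4)) = 0.4252·log₂(0.4252/0.1662) = 0.57624

D_KL(P||Q) = -0.14434 + 0.99557 - 0.11016 + 0.57624 = 1.31731 ≈ 1.3173 bits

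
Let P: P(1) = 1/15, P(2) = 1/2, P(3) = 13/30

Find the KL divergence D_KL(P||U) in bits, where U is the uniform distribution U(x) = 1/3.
0.3017 bits

U(i) = 1/3 for all i

D_KL(P||U) = Σ P(x) log₂(P(x) / (1/3))
           = Σ P(x) log₂(P(x)) + log₂(3)
           = log₂(3) - H(P)

H(P) = -Σ P(x) log₂(P(x)):
  -P(1)·log₂(P(1)) = -(1/15)·log₂(1/15) = 0.26046
  -P(2)·log₂(P(2)) = -(1/2)·log₂(1/2) = 0.50000
  -P(3)·log₂(P(3)) = -(13/30)·log₂(13/30) = 0.52280
H(P) = 0.26046 + 0.50000 + 0.52280 = 1.28326 bits

log₂(3) = 1.58496 bits

D_KL(P||U) = 1.58496 - 1.28326 = 0.30170 ≈ 0.3017 bits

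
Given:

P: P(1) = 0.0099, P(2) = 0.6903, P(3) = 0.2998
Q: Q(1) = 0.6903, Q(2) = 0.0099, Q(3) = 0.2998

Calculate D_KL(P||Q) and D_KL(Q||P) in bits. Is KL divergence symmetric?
D_KL(P||Q) = 4.1665 bits, D_KL(Q||P) = 4.1665 bits. The two values coincide for this particular pair, but no — KL divergence is not symmetric in general.

D_KL(P||Q) = Σ P(x) log₂(P(x)/Q(x))

Computing term by term:
  P(1)·log₂(P(1)/Q(1)) = 0.0099·log₂(0.0099/0.6903) = -0.06062
  P(2)·log₂(P(2)/Q(2)) = 0.6903·log₂(0.6903/0.0099) = 4.22716
  P(3)·log₂(P(3)/Q(3)) = 0.2998·log₂(0.2998/0.2998) = 0.00000

D_KL(P||Q) = -0.06062 + 4.22716 + 0.00000 = 4.16654 ≈ 4.1665 bits

D_KL(Q||P) = Σ Q(x) log₂(Q(x)/P(x))

Computing term by term:
  Q(1)·log₂(Q(1)/P(1)) = 0.6903·log₂(0.6903/0.0099) = 4.22716
  Q(2)·log₂(Q(2)/P(2)) = 0.0099·log₂(0.0099/0.6903) = -0.06062
  Q(3)·log₂(Q(3)/P(3)) = 0.2998·log₂(0.2998/0.2998) = 0.00000

D_KL(Q||P) = 4.22716 - 0.06062 + 0.00000 = 4.16654 ≈ 4.1665 bits

These ARE equal here. Q is P with outcomes relabeled (Q(1) = P(2), Q(2) = P(1)) by a relabeling that is its own inverse, so the two sums contain exactly the same terms in a different order. This is a special case — KL divergence is not symmetric in general: D_KL(P||Q) ≠ D_KL(Q||P) for most P, Q.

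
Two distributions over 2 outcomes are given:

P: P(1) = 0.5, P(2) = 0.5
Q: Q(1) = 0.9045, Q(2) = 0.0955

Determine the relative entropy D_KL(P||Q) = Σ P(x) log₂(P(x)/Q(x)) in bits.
0.7666 bits

D_KL(P||Q) = Σ P(x) log₂(P(x)/Q(x))

Computing term by term:
  P(1)·log₂(P(1)/Q(1)) = 0.5·log₂(0.5/0.9045) = -0.42760
  P(2)·log₂(P(2)/Q(2)) = 0.5·log₂(0.5/0.0955) = 1.19418

D_KL(P||Q) = -0.42760 + 1.19418 = 0.76658 ≈ 0.7666 bits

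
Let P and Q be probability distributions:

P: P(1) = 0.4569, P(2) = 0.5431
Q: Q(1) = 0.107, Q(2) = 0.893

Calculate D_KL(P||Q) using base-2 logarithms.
0.5672 bits

D_KL(P||Q) = Σ P(x) log₂(P(x)/Q(x))

Computing term by term:
  P(1)·log₂(P(1)/Q(1)) = 0.4569·log₂(0.4569/0.107) = 0.95687
  P(2)·log₂(P(2)/Q(2)) = 0.5431·log₂(0.5431/0.893) = -0.38964

D_KL(P||Q) = 0.95687 - 0.38964 = 0.56723 ≈ 0.5672 bits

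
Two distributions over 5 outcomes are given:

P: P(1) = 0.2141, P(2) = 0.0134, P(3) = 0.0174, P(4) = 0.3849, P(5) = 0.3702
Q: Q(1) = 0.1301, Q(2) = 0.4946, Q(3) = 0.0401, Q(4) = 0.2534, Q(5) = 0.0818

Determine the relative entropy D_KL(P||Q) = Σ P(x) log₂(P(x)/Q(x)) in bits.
1.1016 bits

D_KL(P||Q) = Σ P(x) log₂(P(x)/Q(x))

Computing term by term:
  P(1)·log₂(P(1)/Q(1)) = 0.2141·log₂(0.2141/0.1301) = 0.15387
  P(2)·log₂(P(2)/Q(2)) = 0.0134·log₂(0.0134/0.4946) = -0.06976
  P(3)·log₂(P(3)/Q(3)) = 0.0174·log₂(0.0174/0.0401) = -0.02096
  P(4)·log₂(P(4)/Q(4)) = 0.3849·log₂(0.3849/0.2534) = 0.23212
  P(5)·log₂(P(5)/Q(5)) = 0.3702·log₂(0.3702/0.0818) = 0.80634

D_KL(P||Q) = 0.15387 - 0.06976 - 0.02096 + 0.23212 + 0.80634 = 1.10161 ≈ 1.1016 bits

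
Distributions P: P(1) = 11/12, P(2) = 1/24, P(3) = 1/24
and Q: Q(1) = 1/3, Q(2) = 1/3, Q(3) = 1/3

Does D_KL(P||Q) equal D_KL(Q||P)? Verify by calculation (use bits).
D_KL(P||Q) = 1.0878 bits, D_KL(Q||P) = 1.5135 bits. No — D_KL(P||Q) ≠ D_KL(Q||P) for this pair.

D_KL(P||Q) = Σ P(x) log₂(P(x)/Q(x))

Computing term by term:
  P(1)·log₂(P(1)/Q(1)) = (11/12)·log₂((11/12)/(1/3)) = 1.33781
  P(2)·log₂(P(2)/Q(2)) = (1/24)·log₂((1/24)/(1/3)) = -0.12500
  P(3)·log₂(P(3)/Q(3)) = (1/24)·log₂((1/24)/(1/3)) = -0.12500

D_KL(P||Q) = 1.33781 - 0.12500 - 0.12500 = 1.08781 ≈ 1.0878 bits

D_KL(Q||P) = Σ Q(x) log₂(Q(x)/P(x))

Computing term by term:
  Q(1)·log₂(Q(1)/P(1)) = (1/3)·log₂((1/3)/(11/12)) = -0.48648
  Q(2)·log₂(Q(2)/P(2)) = (1/3)·log₂((1/3)/(1/24)) = 1.00000
  Q(3)·log₂(Q(3)/P(3)) = (1/3)·log₂((1/3)/(1/24)) = 1.00000

D_KL(Q||P) = -0.48648 + 1.00000 + 1.00000 = 1.51352 ≈ 1.5135 bits

These are NOT equal (difference: 0.4257 bits). KL divergence is asymmetric: D_KL(P||Q) ≠ D_KL(Q||P) in general.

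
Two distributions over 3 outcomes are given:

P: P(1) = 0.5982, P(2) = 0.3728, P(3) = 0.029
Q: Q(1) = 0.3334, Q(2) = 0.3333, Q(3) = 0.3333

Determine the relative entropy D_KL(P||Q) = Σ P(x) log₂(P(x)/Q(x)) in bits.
0.4626 bits

D_KL(P||Q) = Σ P(x) log₂(P(x)/Q(x))

Computing term by term:
  P(1)·log₂(P(1)/Q(1)) = 0.5982·log₂(0.5982/0.3334) = 0.50451
  P(2)·log₂(P(2)/Q(2)) = 0.3728·log₂(0.3728/0.3333) = 0.06024
  P(3)·log₂(P(3)/Q(3)) = 0.029·log₂(0.029/0.3333) = -0.10216

D_KL(P||Q) = 0.50451 + 0.06024 - 0.10216 = 0.46259 ≈ 0.4626 bits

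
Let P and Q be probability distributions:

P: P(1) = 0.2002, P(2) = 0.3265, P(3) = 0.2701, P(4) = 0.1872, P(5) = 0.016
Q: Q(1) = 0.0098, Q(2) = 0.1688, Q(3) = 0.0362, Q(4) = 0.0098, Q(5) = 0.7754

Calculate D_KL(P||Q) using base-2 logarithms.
2.6723 bits

D_KL(P||Q) = Σ P(x) log₂(P(x)/Q(x))

Computing term by term:
  P(1)·log₂(P(1)/Q(1)) = 0.2002·log₂(0.2002/0.0098) = 0.87137
  P(2)·log₂(P(2)/Q(2)) = 0.3265·log₂(0.3265/0.1688) = 0.31075
  P(3)·log₂(P(3)/Q(3)) = 0.2701·log₂(0.2701/0.0362) = 0.78314
  P(4)·log₂(P(4)/Q(4)) = 0.1872·log₂(0.1872/0.0098) = 0.79666
  P(5)·log₂(P(5)/Q(5)) = 0.016·log₂(0.016/0.7754) = -0.08958

D_KL(P||Q) = 0.87137 + 0.31075 + 0.78314 + 0.79666 - 0.08958 = 2.67234 ≈ 2.6723 bits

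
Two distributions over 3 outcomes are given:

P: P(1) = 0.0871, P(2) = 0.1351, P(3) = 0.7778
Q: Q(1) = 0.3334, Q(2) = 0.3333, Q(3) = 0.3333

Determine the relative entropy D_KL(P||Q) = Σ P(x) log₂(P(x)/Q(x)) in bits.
0.6062 bits

D_KL(P||Q) = Σ P(x) log₂(P(x)/Q(x))

Computing term by term:
  P(1)·log₂(P(1)/Q(1)) = 0.0871·log₂(0.0871/0.3334) = -0.16867
  P(2)·log₂(P(2)/Q(2)) = 0.1351·log₂(0.1351/0.3333) = -0.17601
  P(3)·log₂(P(3)/Q(3)) = 0.7778·log₂(0.7778/0.3333) = 0.95092

D_KL(P||Q) = -0.16867 - 0.17601 + 0.95092 = 0.60624 ≈ 0.6062 bits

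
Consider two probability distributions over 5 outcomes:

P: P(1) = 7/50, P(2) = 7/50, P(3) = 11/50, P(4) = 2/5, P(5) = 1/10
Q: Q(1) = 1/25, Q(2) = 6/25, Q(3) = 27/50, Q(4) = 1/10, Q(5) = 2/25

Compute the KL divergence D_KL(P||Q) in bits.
0.6914 bits

D_KL(P||Q) = Σ P(x) log₂(P(x)/Q(x))

Computing term by term:
  P(1)·log₂(P(1)/Q(1)) = (7/50)·log₂((7/50)/(1/25)) = 0.25303
  P(2)·log₂(P(2)/Q(2)) = (7/50)·log₂((7/50)/(6/25)) = -0.10887
  P(3)·log₂(P(3)/Q(3)) = (11/50)·log₂((11/50)/(27/50)) = -0.28500
  P(4)·log₂(P(4)/Q(4)) = (2/5)·log₂((2/5)/(1/10)) = 0.80000
  P(5)·log₂(P(5)/Q(5)) = (1/10)·log₂((1/10)/(2/25)) = 0.03219

D_KL(P||Q) = 0.25303 - 0.10887 - 0.28500 + 0.80000 + 0.03219 = 0.69135 ≈ 0.6914 bits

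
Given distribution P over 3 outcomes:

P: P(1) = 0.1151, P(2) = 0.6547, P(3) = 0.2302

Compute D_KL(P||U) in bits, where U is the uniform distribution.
0.3381 bits

U(i) = 1/3 for all i

D_KL(P||U) = Σ P(x) log₂(P(x) / (1/3))
           = Σ P(x) log₂(P(x)) + log₂(3)
           = log₂(3) - H(P)

H(P) = -Σ P(x) log₂(P(x)):
  -P(1)·log₂(P(1)) = -(0.1151)·log₂(0.1151) = 0.35900
  -P(2)·log₂(P(2)) = -(0.6547)·log₂(0.6547) = 0.40008
  -P(3)·log₂(P(3)) = -(0.2302)·log₂(0.2302) = 0.48780
H(P) = 0.35900 + 0.40008 + 0.48780 = 1.24688 bits

log₂(3) = 1.58496 bits

D_KL(P||U) = 1.58496 - 1.24688 = 0.33808 ≈ 0.3381 bits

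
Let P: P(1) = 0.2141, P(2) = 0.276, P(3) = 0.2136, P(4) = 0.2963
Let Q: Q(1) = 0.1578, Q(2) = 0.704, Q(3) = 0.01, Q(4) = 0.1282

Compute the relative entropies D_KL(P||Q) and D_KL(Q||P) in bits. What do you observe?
D_KL(P||Q) = 1.0230 bits, D_KL(Q||P) = 0.6825 bits. The two directions give different values (D_KL(P||Q) exceeds D_KL(Q||P) by 0.3405 bits): KL divergence is asymmetric.

D_KL(P||Q) = Σ P(x) log₂(P(x)/Q(x))

Computing term by term:
  P(1)·log₂(P(1)/Q(1)) = 0.2141·log₂(0.2141/0.1578) = 0.09424
  P(2)·log₂(P(2)/Q(2)) = 0.276·log₂(0.276/0.704) = -0.37285
  P(3)·log₂(P(3)/Q(3)) = 0.2136·log₂(0.2136/0.01) = 0.94344
  P(4)·log₂(P(4)/Q(4)) = 0.2963·log₂(0.2963/0.1282) = 0.35813

D_KL(P||Q) = 0.09424 - 0.37285 + 0.94344 + 0.35813 = 1.02296 ≈ 1.0230 bits

D_KL(Q||P) = Σ Q(x) log₂(Q(x)/P(x))

Computing term by term:
  Q(1)·log₂(Q(1)/P(1)) = 0.1578·log₂(0.1578/0.2141) = -0.06946
  Q(2)·log₂(Q(2)/P(2)) = 0.704·log₂(0.704/0.276) = 0.95104
  Q(3)·log₂(Q(3)/P(3)) = 0.01·log₂(0.01/0.2136) = -0.04417
  Q(4)·log₂(Q(4)/P(4)) = 0.1282·log₂(0.1282/0.2963) = -0.15495

D_KL(Q||P) = -0.06946 + 0.95104 - 0.04417 - 0.15495 = 0.68246 ≈ 0.6825 bits

These are NOT equal (difference: 0.3405 bits). KL divergence is asymmetric: D_KL(P||Q) ≠ D_KL(Q||P) in general.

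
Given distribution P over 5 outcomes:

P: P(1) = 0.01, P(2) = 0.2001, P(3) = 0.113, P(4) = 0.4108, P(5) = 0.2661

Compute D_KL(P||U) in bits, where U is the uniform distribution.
0.4001 bits

U(i) = 1/5 for all i

D_KL(P||U) = Σ P(x) log₂(P(x) / (1/5))
           = Σ P(x) log₂(P(x)) + log₂(5)
           = log₂(5) - H(P)

H(P) = -Σ P(x) log₂(P(x)):
  -P(1)·log₂(P(1)) = -(0.01)·log₂(0.01) = 0.06644
  -P(2)·log₂(P(2)) = -(0.2001)·log₂(0.2001) = 0.46447
  -P(3)·log₂(P(3)) = -(0.113)·log₂(0.113) = 0.35545
  -P(4)·log₂(P(4)) = -(0.4108)·log₂(0.4108) = 0.52726
  -P(5)·log₂(P(5)) = -(0.2661)·log₂(0.2661) = 0.50824
H(P) = 0.06644 + 0.46447 + 0.35545 + 0.52726 + 0.50824 = 1.92186 bits

log₂(5) = 2.32193 bits

D_KL(P||U) = 2.32193 - 1.92186 = 0.40007 ≈ 0.4001 bits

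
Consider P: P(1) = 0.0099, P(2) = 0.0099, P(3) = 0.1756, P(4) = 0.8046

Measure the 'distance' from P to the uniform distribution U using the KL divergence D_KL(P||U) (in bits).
1.1751 bits

U(i) = 1/4 for all i

D_KL(P||U) = Σ P(x) log₂(P(x) / (1/4))
           = Σ P(x) log₂(P(x)) + log₂(4)
           = log₂(4) - H(P)

H(P) = -Σ P(x) log₂(P(x)):
  -P(1)·log₂(P(1)) = -(0.0099)·log₂(0.0099) = 0.06592
  -P(2)·log₂(P(2)) = -(0.0099)·log₂(0.0099) = 0.06592
  -P(3)·log₂(P(3)) = -(0.1756)·log₂(0.1756) = 0.44069
  -P(4)·log₂(P(4)) = -(0.8046)·log₂(0.8046) = 0.25237
H(P) = 0.06592 + 0.06592 + 0.44069 + 0.25237 = 0.82490 bits

log₂(4) = 2.00000 bits

D_KL(P||U) = 2.00000 - 0.82490 = 1.17510 ≈ 1.1751 bits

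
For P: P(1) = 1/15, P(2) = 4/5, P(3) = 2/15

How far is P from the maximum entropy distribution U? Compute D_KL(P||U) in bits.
0.6794 bits

U(i) = 1/3 for all i

D_KL(P||U) = Σ P(x) log₂(P(x) / (1/3))
           = Σ P(x) log₂(P(x)) + log₂(3)
           = log₂(3) - H(P)

H(P) = -Σ P(x) log₂(P(x)):
  -P(1)·log₂(P(1)) = -(1/15)·log₂(1/15) = 0.26046
  -P(2)·log₂(P(2)) = -(4/5)·log₂(4/5) = 0.25754
  -P(3)·log₂(P(3)) = -(2/15)·log₂(2/15) = 0.38759
H(P) = 0.26046 + 0.25754 + 0.38759 = 0.90559 bits

log₂(3) = 1.58496 bits

D_KL(P||U) = 1.58496 - 0.90559 = 0.67937 ≈ 0.6794 bits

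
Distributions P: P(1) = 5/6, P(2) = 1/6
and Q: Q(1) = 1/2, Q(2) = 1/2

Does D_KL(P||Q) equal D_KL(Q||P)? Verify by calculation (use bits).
D_KL(P||Q) = 0.3500 bits, D_KL(Q||P) = 0.4240 bits. No — D_KL(P||Q) ≠ D_KL(Q||P) for this pair.

D_KL(P||Q) = Σ P(x) log₂(P(x)/Q(x))

Computing term by term:
  P(1)·log₂(P(1)/Q(1)) = (5/6)·log₂((5/6)/(1/2)) = 0.61414
  P(2)·log₂(P(2)/Q(2)) = (1/6)·log₂((1/6)/(1/2)) = -0.26416

D_KL(P||Q) = 0.61414 - 0.26416 = 0.34998 ≈ 0.3500 bits

D_KL(Q||P) = Σ Q(x) log₂(Q(x)/P(x))

Computing term by term:
  Q(1)·log₂(Q(1)/P(1)) = (1/2)·log₂((1/2)/(5/6)) = -0.36848
  Q(2)·log₂(Q(2)/P(2)) = (1/2)·log₂((1/2)/(1/6)) = 0.79248

D_KL(Q||P) = -0.36848 + 0.79248 = 0.42400 ≈ 0.4240 bits

These are NOT equal (difference: 0.0740 bits). KL divergence is asymmetric: D_KL(P||Q) ≠ D_KL(Q||P) in general.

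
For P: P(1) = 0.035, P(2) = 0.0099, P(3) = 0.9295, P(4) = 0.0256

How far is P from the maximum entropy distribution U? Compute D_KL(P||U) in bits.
1.5314 bits

U(i) = 1/4 for all i

D_KL(P||U) = Σ P(x) log₂(P(x) / (1/4))
           = Σ P(x) log₂(P(x)) + log₂(4)
           = log₂(4) - H(P)

H(P) = -Σ P(x) log₂(P(x)):
  -P(1)·log₂(P(1)) = -(0.035)·log₂(0.035) = 0.16928
  -P(2)·log₂(P(2)) = -(0.0099)·log₂(0.0099) = 0.06592
  -P(3)·log₂(P(3)) = -(0.9295)·log₂(0.9295) = 0.09804
  -P(4)·log₂(P(4)) = -(0.0256)·log₂(0.0256) = 0.13537
H(P) = 0.16928 + 0.06592 + 0.09804 + 0.13537 = 0.46861 bits

log₂(4) = 2.00000 bits

D_KL(P||U) = 2.00000 - 0.46861 = 1.53139 ≈ 1.5314 bits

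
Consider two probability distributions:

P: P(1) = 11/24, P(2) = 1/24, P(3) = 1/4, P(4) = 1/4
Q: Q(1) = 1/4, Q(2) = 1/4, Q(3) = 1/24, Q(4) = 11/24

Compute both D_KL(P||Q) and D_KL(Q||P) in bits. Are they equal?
D_KL(P||Q) = 0.7207 bits, D_KL(Q||P) = 0.7207 bits. Yes, in this case they are equal (although KL divergence is not symmetric in general).

D_KL(P||Q) = Σ P(x) log₂(P(x)/Q(x))

Computing term by term:
  P(1)·log₂(P(1)/Q(1)) = (11/24)·log₂((11/24)/(1/4)) = 0.40080
  P(2)·log₂(P(2)/Q(2)) = (1/24)·log₂((1/24)/(1/4)) = -0.10771
  P(3)·log₂(P(3)/Q(3)) = (1/4)·log₂((1/4)/(1/24)) = 0.64624
  P(4)·log₂(P(4)/Q(4)) = (1/4)·log₂((1/4)/(11/24)) = -0.21862

D_KL(P||Q) = 0.40080 - 0.10771 + 0.64624 - 0.21862 = 0.72071 ≈ 0.7207 bits

D_KL(Q||P) = Σ Q(x) log₂(Q(x)/P(x))

Computing term by term:
  Q(1)·log₂(Q(1)/P(1)) = (1/4)·log₂((1/4)/(11/24)) = -0.21862
  Q(2)·log₂(Q(2)/P(2)) = (1/4)·log₂((1/4)/(1/24)) = 0.64624
  Q(3)·log₂(Q(3)/P(3)) = (1/24)·log₂((1/24)/(1/4)) = -0.10771
  Q(4)·log₂(Q(4)/P(4)) = (11/24)·log₂((11/24)/(1/4)) = 0.40080

D_KL(Q||P) = -0.21862 + 0.64624 - 0.10771 + 0.40080 = 0.72071 ≈ 0.7207 bits

These ARE equal here. Q is P with outcomes relabeled (Q(1) = P(4), Q(2) = P(3), Q(3) = P(2), Q(4) = P(1)) by a relabeling that is its own inverse, so the two sums contain exactly the same terms in a different order. This is a special case — KL divergence is not symmetric in general: D_KL(P||Q) ≠ D_KL(Q||P) for most P, Q.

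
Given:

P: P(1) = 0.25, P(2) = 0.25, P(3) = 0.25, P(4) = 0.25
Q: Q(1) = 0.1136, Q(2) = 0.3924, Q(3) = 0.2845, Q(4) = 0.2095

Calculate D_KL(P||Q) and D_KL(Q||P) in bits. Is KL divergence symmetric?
D_KL(P||Q) = 0.1390 bits, D_KL(Q||P) = 0.1256 bits. No, KL divergence is not symmetric.

D_KL(P||Q) = Σ P(x) log₂(P(x)/Q(x))

Computing term by term:
  P(1)·log₂(P(1)/Q(1)) = 0.25·log₂(0.25/0.1136) = 0.28449
  P(2)·log₂(P(2)/Q(2)) = 0.25·log₂(0.25/0.3924) = -0.16260
  P(3)·log₂(P(3)/Q(3)) = 0.25·log₂(0.25/0.2845) = -0.04663
  P(4)·log₂(P(4)/Q(4)) = 0.25·log₂(0.25/0.2095) = 0.06374

D_KL(P||Q) = 0.28449 - 0.16260 - 0.04663 + 0.06374 = 0.13900 ≈ 0.1390 bits

D_KL(Q||P) = Σ Q(x) log₂(Q(x)/P(x))

Computing term by term:
  Q(1)·log₂(Q(1)/P(1)) = 0.1136·log₂(0.1136/0.25) = -0.12927
  Q(2)·log₂(Q(2)/P(2)) = 0.3924·log₂(0.3924/0.25) = 0.25522
  Q(3)·log₂(Q(3)/P(3)) = 0.2845·log₂(0.2845/0.25) = 0.05306
  Q(4)·log₂(Q(4)/P(4)) = 0.2095·log₂(0.2095/0.25) = -0.05342

D_KL(Q||P) = -0.12927 + 0.25522 + 0.05306 - 0.05342 = 0.12559 ≈ 0.1256 bits

These are NOT equal (difference: 0.0134 bits). KL divergence is asymmetric: D_KL(P||Q) ≠ D_KL(Q||P) in general.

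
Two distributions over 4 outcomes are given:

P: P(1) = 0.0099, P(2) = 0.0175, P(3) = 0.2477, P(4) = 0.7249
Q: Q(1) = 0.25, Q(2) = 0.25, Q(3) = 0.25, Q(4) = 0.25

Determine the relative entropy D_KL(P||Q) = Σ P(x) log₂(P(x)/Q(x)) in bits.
0.9968 bits

D_KL(P||Q) = Σ P(x) log₂(P(x)/Q(x))

Computing term by term:
  P(1)·log₂(P(1)/Q(1)) = 0.0099·log₂(0.0099/0.25) = -0.04612
  P(2)·log₂(P(2)/Q(2)) = 0.0175·log₂(0.0175/0.25) = -0.06714
  P(3)·log₂(P(3)/Q(3)) = 0.2477·log₂(0.2477/0.25) = -0.00330
  P(4)·log₂(P(4)/Q(4)) = 0.7249·log₂(0.7249/0.25) = 1.11334

D_KL(P||Q) = -0.04612 - 0.06714 - 0.00330 + 1.11334 = 0.99678 ≈ 0.9968 bits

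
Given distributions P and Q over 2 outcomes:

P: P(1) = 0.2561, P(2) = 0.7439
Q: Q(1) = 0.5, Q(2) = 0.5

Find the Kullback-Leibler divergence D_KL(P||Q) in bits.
0.1792 bits

D_KL(P||Q) = Σ P(x) log₂(P(x)/Q(x))

Computing term by term:
  P(1)·log₂(P(1)/Q(1)) = 0.2561·log₂(0.2561/0.5) = -0.24719
  P(2)·log₂(P(2)/Q(2)) = 0.7439·log₂(0.7439/0.5) = 0.42639

D_KL(P||Q) = -0.24719 + 0.42639 = 0.17920 ≈ 0.1792 bits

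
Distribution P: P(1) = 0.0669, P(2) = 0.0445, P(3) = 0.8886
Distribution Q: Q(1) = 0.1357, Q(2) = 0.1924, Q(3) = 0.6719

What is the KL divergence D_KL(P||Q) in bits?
0.1961 bits

D_KL(P||Q) = Σ P(x) log₂(P(x)/Q(x))

Computing term by term:
  P(1)·log₂(P(1)/Q(1)) = 0.0669·log₂(0.0669/0.1357) = -0.06826
  P(2)·log₂(P(2)/Q(2)) = 0.0445·log₂(0.0445/0.1924) = -0.09399
  P(3)·log₂(P(3)/Q(3)) = 0.8886·log₂(0.8886/0.6719) = 0.35836

D_KL(P||Q) = -0.06826 - 0.09399 + 0.35836 = 0.19611 ≈ 0.1961 bits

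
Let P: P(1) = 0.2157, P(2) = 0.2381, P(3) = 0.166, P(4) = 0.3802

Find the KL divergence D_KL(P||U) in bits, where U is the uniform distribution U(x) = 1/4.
0.0692 bits

U(i) = 1/4 for all i

D_KL(P||U) = Σ P(x) log₂(P(x) / (1/4))
           = Σ P(x) log₂(P(x)) + log₂(4)
           = log₂(4) - H(P)

H(P) = -Σ P(x) log₂(P(x)):
  -P(1)·log₂(P(1)) = -(0.2157)·log₂(0.2157) = 0.47732
  -P(2)·log₂(P(2)) = -(0.2381)·log₂(0.2381) = 0.49295
  -P(3)·log₂(P(3)) = -(0.166)·log₂(0.166) = 0.43006
  -P(4)·log₂(P(4)) = -(0.3802)·log₂(0.3802) = 0.53044
H(P) = 0.47732 + 0.49295 + 0.43006 + 0.53044 = 1.93077 bits

log₂(4) = 2.00000 bits

D_KL(P||U) = 2.00000 - 1.93077 = 0.06923 ≈ 0.0692 bits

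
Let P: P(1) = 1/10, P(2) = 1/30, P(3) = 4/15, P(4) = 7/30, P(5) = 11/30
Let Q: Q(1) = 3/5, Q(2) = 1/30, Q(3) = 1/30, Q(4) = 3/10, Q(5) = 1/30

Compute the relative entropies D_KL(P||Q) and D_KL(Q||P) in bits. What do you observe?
D_KL(P||Q) = 1.7254 bits, D_KL(Q||P) = 1.4444 bits. The two directions give different values (D_KL(P||Q) exceeds D_KL(Q||P) by 0.2810 bits): KL divergence is asymmetric.

D_KL(P||Q) = Σ P(x) log₂(P(x)/Q(x))

Computing term by term:
  P(1)·log₂(P(1)/Q(1)) = (1/10)·log₂((1/10)/(3/5)) = -0.25850
  P(2)·log₂(P(2)/Q(2)) = (1/30)·log₂((1/30)/(1/30)) = 0.00000
  P(3)·log₂(P(3)/Q(3)) = (4/15)·log₂((4/15)/(1/30)) = 0.80000
  P(4)·log₂(P(4)/Q(4)) = (7/30)·log₂((7/30)/(3/10)) = -0.08460
  P(5)·log₂(P(5)/Q(5)) = (11/30)·log₂((11/30)/(1/30)) = 1.26846

D_KL(P||Q) = -0.25850 + 0.00000 + 0.80000 - 0.08460 + 1.26846 = 1.72536 ≈ 1.7254 bits

D_KL(Q||P) = Σ Q(x) log₂(Q(x)/P(x))

Computing term by term:
  Q(1)·log₂(Q(1)/P(1)) = (3/5)·log₂((3/5)/(1/10)) = 1.55098
  Q(2)·log₂(Q(2)/P(2)) = (1/30)·log₂((1/30)/(1/30)) = 0.00000
  Q(3)·log₂(Q(3)/P(3)) = (1/30)·log₂((1/30)/(4/15)) = -0.10000
  Q(4)·log₂(Q(4)/P(4)) = (3/10)·log₂((3/10)/(7/30)) = 0.10877
  Q(5)·log₂(Q(5)/P(5)) = (1/30)·log₂((1/30)/(11/30)) = -0.11531

D_KL(Q||P) = 1.55098 + 0.00000 - 0.10000 + 0.10877 - 0.11531 = 1.44444 ≈ 1.4444 bits

These are NOT equal (difference: 0.2810 bits). KL divergence is asymmetric: D_KL(P||Q) ≠ D_KL(Q||P) in general.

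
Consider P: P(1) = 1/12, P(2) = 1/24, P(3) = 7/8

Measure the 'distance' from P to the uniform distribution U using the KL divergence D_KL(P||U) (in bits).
0.9266 bits

U(i) = 1/3 for all i

D_KL(P||U) = Σ P(x) log₂(P(x) / (1/3))
           = Σ P(x) log₂(P(x)) + log₂(3)
           = log₂(3) - H(P)

H(P) = -Σ P(x) log₂(P(x)):
  -P(1)·log₂(P(1)) = -(1/12)·log₂(1/12) = 0.29875
  -P(2)·log₂(P(2)) = -(1/24)·log₂(1/24) = 0.19104
  -P(3)·log₂(P(3)) = -(7/8)·log₂(7/8) = 0.16856
H(P) = 0.29875 + 0.19104 + 0.16856 = 0.65835 bits

log₂(3) = 1.58496 bits

D_KL(P||U) = 1.58496 - 0.65835 = 0.92661 ≈ 0.9266 bits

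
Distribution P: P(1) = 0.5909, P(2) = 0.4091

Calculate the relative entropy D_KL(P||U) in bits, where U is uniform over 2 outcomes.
0.0240 bits

U(i) = 1/2 for all i

D_KL(P||U) = Σ P(x) log₂(P(x) / (1/2))
           = Σ P(x) log₂(P(x)) + log₂(2)
           = log₂(2) - H(P)

H(P) = -Σ P(x) log₂(P(x)):
  -P(1)·log₂(P(1)) = -(0.5909)·log₂(0.5909) = 0.44850
  -P(2)·log₂(P(2)) = -(0.4091)·log₂(0.4091) = 0.52752
H(P) = 0.44850 + 0.52752 = 0.97602 bits

log₂(2) = 1.00000 bits

D_KL(P||U) = 1.00000 - 0.97602 = 0.02398 ≈ 0.0240 bits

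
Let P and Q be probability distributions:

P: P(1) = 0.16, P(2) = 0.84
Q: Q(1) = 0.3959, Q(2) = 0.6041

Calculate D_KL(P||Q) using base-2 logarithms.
0.1904 bits

D_KL(P||Q) = Σ P(x) log₂(P(x)/Q(x))

Computing term by term:
  P(1)·log₂(P(1)/Q(1)) = 0.16·log₂(0.16/0.3959) = -0.20913
  P(2)·log₂(P(2)/Q(2)) = 0.84·log₂(0.84/0.6041) = 0.39951

D_KL(P||Q) = -0.20913 + 0.39951 = 0.19038 ≈ 0.1904 bits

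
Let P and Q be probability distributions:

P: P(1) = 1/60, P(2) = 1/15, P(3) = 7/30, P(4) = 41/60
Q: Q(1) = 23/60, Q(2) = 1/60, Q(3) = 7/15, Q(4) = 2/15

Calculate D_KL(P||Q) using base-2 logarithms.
1.4356 bits

D_KL(P||Q) = Σ P(x) log₂(P(x)/Q(x))

Computing term by term:
  P(1)·log₂(P(1)/Q(1)) = (1/60)·log₂((1/60)/(23/60)) = -0.07539
  P(2)·log₂(P(2)/Q(2)) = (1/15)·log₂((1/15)/(1/60)) = 0.13333
  P(3)·log₂(P(3)/Q(3)) = (7/30)·log₂((7/30)/(7/15)) = -0.23333
  P(4)·log₂(P(4)/Q(4)) = (41/60)·log₂((41/60)/(2/15)) = 1.61099

D_KL(P||Q) = -0.07539 + 0.13333 - 0.23333 + 1.61099 = 1.43560 ≈ 1.4356 bits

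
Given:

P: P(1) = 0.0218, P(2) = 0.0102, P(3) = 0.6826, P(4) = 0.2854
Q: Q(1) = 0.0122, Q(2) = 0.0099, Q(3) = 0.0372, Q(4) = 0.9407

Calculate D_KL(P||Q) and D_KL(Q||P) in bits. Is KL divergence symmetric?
D_KL(P||Q) = 2.3929 bits, D_KL(Q||P) = 1.4519 bits. No, KL divergence is not symmetric.

D_KL(P||Q) = Σ P(x) log₂(P(x)/Q(x))

Computing term by term:
  P(1)·log₂(P(1)/Q(1)) = 0.0218·log₂(0.0218/0.0122) = 0.01826
  P(2)·log₂(P(2)/Q(2)) = 0.0102·log₂(0.0102/0.0099) = 0.00044
  P(3)·log₂(P(3)/Q(3)) = 0.6826·log₂(0.6826/0.0372) = 2.86533
  P(4)·log₂(P(4)/Q(4)) = 0.2854·log₂(0.2854/0.9407) = -0.49110

D_KL(P||Q) = 0.01826 + 0.00044 + 2.86533 - 0.49110 = 2.39293 ≈ 2.3929 bits

D_KL(Q||P) = Σ Q(x) log₂(Q(x)/P(x))

Computing term by term:
  Q(1)·log₂(Q(1)/P(1)) = 0.0122·log₂(0.0122/0.0218) = -0.01022
  Q(2)·log₂(Q(2)/P(2)) = 0.0099·log₂(0.0099/0.0102) = -0.00043
  Q(3)·log₂(Q(3)/P(3)) = 0.0372·log₂(0.0372/0.6826) = -0.15615
  Q(4)·log₂(Q(4)/P(4)) = 0.9407·log₂(0.9407/0.2854) = 1.61871

D_KL(Q||P) = -0.01022 - 0.00043 - 0.15615 + 1.61871 = 1.45191 ≈ 1.4519 bits

These are NOT equal (difference: 0.9410 bits). KL divergence is asymmetric: D_KL(P||Q) ≠ D_KL(Q||P) in general.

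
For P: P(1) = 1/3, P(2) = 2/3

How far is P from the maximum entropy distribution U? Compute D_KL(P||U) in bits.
0.0817 bits

U(i) = 1/2 for all i

D_KL(P||U) = Σ P(x) log₂(P(x) / (1/2))
           = Σ P(x) log₂(P(x)) + log₂(2)
           = log₂(2) - H(P)

H(P) = -Σ P(x) log₂(P(x)):
  -P(1)·log₂(P(1)) = -(1/3)·log₂(1/3) = 0.52832
  -P(2)·log₂(P(2)) = -(2/3)·log₂(2/3) = 0.38998
H(P) = 0.52832 + 0.38998 = 0.91830 bits

log₂(2) = 1.00000 bits

D_KL(P||U) = 1.00000 - 0.91830 = 0.08170 ≈ 0.0817 bits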